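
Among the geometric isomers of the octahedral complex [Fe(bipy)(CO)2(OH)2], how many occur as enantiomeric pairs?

1

The six octahedral sites form three mutually perpendicular trans pairs.
Each bipy is bidentate and must span two cis positions.
Working through the distinct placements yields 3 geometric isomers: CO trans, OH cis; CO cis, OH cis (chiral); CO cis, OH trans.
One of these lacks any improper symmetry element and so occurs as an enantiomeric pair, giving 3 + 1 = 4 stereoisomers in total.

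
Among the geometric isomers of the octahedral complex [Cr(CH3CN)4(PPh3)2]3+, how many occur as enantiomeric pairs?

0

In an octahedral complex each vertex has one trans partner and four cis neighbours.
There are 2 geometric isomers: PPh3 trans; PPh3 cis.
Each arrangement has an internal mirror plane or centre of symmetry, so none is chiral.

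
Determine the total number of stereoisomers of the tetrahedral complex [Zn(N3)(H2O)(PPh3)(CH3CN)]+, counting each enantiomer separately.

2

In a tetrahedral complex all four positions are equivalent and every pair of ligands is adjacent — there is no cis/trans distinction.
Only one geometric arrangement is possible; it has no improper symmetry element, so it exists as a pair of enantiomers (2 stereoisomers).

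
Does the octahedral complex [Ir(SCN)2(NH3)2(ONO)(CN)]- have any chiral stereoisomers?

yes

The six octahedral sites form three mutually perpendicular trans pairs.
The distinct arrangements are (6 in all): SCN trans, NH3 cis; SCN cis, NH3 cis (3 arrangements, 2 chiral); SCN trans, NH3 trans; SCN cis, NH3 trans.
Of these, 2 lack any improper symmetry element and so occur as enantiomeric pairs, giving 6 + 2 = 8 stereoisomers in total.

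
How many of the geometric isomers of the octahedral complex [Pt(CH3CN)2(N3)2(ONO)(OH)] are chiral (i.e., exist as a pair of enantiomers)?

The distinct arrangements are (6 in all): CH3CN trans, N3 trans; CH3CN trans, N3 cis; CH3CN cis, N3 cis (3 arrangements, 2 chiral); CH3CN cis, N3 trans.
Of these, 2 lack any improper symmetry element and so occur as enantiomeric pairs, giving 6 + 2 = 8 stereoisomers in total.

2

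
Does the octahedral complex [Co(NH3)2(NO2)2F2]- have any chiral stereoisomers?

yes

Working through the distinct placements yields 5 geometric isomers: NH3 trans, NO2 trans, F trans; NH3 cis, NO2 cis, F trans; NH3 cis, NO2 trans, F cis; NH3 cis, NO2 cis, F cis (chiral); NH3 trans, NO2 cis, F cis.
One of these lacks any improper symmetry element and so occurs as an enantiomeric pair, giving 5 + 1 = 6 stereoisomers in total.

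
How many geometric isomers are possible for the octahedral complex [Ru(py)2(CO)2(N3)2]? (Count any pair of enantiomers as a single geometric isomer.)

5

The distinct arrangements are (5 in all): py trans, CO trans, N3 trans; py cis, CO trans, N3 cis; py trans, CO cis, N3 cis; py cis, CO cis, N3 cis (chiral); py cis, CO cis, N3 trans.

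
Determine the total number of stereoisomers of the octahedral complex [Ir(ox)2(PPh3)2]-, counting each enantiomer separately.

An octahedron has six vertices in three trans pairs; every non-trans pair is cis.
Each ox is bidentate and must span two cis positions.
The distinct arrangements are (2 in all): PPh3 trans; PPh3 cis (chiral).
One of these lacks any improper symmetry element and so occurs as an enantiomeric pair, giving 2 + 1 = 3 stereoisomers in total.

3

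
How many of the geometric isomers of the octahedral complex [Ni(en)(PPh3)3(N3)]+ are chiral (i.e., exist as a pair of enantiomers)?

Each en is bidentate and must span two cis positions.
Working through the distinct placements yields 2 geometric isomers: PPh3 fac; PPh3 mer.
Each arrangement has an internal mirror plane or centre of symmetry, so none is chiral.

0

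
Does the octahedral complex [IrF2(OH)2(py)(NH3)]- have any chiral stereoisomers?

There are 6 geometric isomers: F trans, OH cis; F trans, OH trans; F cis, OH cis (3 arrangements, 2 chiral); F cis, OH trans.
Of these, 2 lack any improper symmetry element and so occur as enantiomeric pairs, giving 6 + 2 = 8 stereoisomers in total.

yes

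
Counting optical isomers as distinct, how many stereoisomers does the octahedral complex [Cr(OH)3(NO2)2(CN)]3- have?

In an octahedral complex each vertex has one trans partner and four cis neighbours.
There are 3 geometric isomers: OH mer, NO2 cis; OH mer, NO2 trans; OH fac, NO2 cis.
Each arrangement has an internal mirror plane or centre of symmetry, so none is chiral.

3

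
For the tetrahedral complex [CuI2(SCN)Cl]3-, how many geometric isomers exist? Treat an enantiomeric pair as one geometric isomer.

In a tetrahedral complex all four positions are equivalent and every pair of ligands is adjacent — there is no cis/trans distinction.
Only one geometric arrangement is possible.

1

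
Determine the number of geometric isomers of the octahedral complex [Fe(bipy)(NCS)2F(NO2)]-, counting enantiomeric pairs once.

4

An octahedron has six vertices in three trans pairs; every non-trans pair is cis.
Each bipy is bidentate and must span two cis positions.
There are 4 geometric isomers: NCS cis (3 arrangements, 2 chiral); NCS trans.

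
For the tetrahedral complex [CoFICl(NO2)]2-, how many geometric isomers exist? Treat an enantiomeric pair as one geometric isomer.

Only one geometric arrangement is possible; it has no improper symmetry element, so it exists as a pair of enantiomers (2 stereoisomers).

1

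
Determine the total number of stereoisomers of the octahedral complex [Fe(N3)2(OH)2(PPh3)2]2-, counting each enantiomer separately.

6

There are 5 geometric isomers: N3 trans, OH trans, PPh3 trans; N3 trans, OH cis, PPh3 cis; N3 cis, OH cis, PPh3 trans; N3 cis, OH cis, PPh3 cis (chiral); N3 cis, OH trans, PPh3 cis.
One of these lacks any improper symmetry element and so occurs as an enantiomeric pair, giving 5 + 1 = 6 stereoisomers in total.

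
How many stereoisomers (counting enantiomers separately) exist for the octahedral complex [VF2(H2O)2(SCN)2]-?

In an octahedral complex each vertex has one trans partner and four cis neighbours.
Systematic placement gives 5 geometric isomers: F trans, H2O trans, SCN trans; F trans, H2O cis, SCN cis; F cis, H2O cis, SCN trans; F cis, H2O cis, SCN cis (chiral); F cis, H2O trans, SCN cis.
One of these lacks any improper symmetry element and so occurs as an enantiomeric pair, giving 5 + 1 = 6 stereoisomers in total.

6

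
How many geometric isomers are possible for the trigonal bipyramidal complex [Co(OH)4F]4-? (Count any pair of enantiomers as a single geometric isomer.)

In a trigonal bipyramid the two axial positions differ from the three equatorial ones.
Systematic placement gives 2 geometric isomers: F axial; F equatorial.

2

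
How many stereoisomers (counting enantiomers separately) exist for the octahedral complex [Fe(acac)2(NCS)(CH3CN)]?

The six octahedral sites form three mutually perpendicular trans pairs.
Each acac is bidentate and must span two cis positions.
Systematic placement gives 2 geometric isomers: NCS and CH3CN mutually trans; NCS and CH3CN mutually cis (chiral).
One of these lacks any improper symmetry element and so occurs as an enantiomeric pair, giving 2 + 1 = 3 stereoisomers in total.

3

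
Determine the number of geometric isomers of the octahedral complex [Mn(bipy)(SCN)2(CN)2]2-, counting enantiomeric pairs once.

3

The six octahedral sites form three mutually perpendicular trans pairs.
Each bipy is bidentate and must span two cis positions.
Systematic placement gives 3 geometric isomers: SCN cis, CN trans; SCN cis, CN cis (chiral); SCN trans, CN cis.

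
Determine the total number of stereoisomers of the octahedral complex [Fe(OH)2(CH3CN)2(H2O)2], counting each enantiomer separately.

6

An octahedron has six vertices in three trans pairs; every non-trans pair is cis.
Working through the distinct placements yields 5 geometric isomers: OH trans, CH3CN trans, H2O trans; OH cis, CH3CN trans, H2O cis; OH trans, CH3CN cis, H2O cis; OH cis, CH3CN cis, H2O cis (chiral); OH cis, CH3CN cis, H2O trans.
One of these lacks any improper symmetry element and so occurs as an enantiomeric pair, giving 5 + 1 = 6 stereoisomers in total.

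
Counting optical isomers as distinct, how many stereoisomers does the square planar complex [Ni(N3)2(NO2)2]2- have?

2

In a square planar complex each vertex has one trans partner and two cis neighbours.
The distinct arrangements are (2 in all): N3 cis; N3 trans.
Each arrangement has an internal mirror plane or centre of symmetry, so none is chiral.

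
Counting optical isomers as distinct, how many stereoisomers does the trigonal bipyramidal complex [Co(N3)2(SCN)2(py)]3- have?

A trigonal bipyramid has two axial and three equatorial sites, which are chemically inequivalent.
Exhaustive case analysis gives 5 geometric isomers.
One of these lacks any improper symmetry element and so occurs as an enantiomeric pair, giving 5 + 1 = 6 stereoisomers in total.

6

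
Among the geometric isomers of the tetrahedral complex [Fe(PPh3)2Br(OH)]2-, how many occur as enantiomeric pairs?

All four vertices of a tetrahedron are equivalent and mutually adjacent, so cis/trans isomerism cannot arise.
Only one geometric arrangement is possible.

0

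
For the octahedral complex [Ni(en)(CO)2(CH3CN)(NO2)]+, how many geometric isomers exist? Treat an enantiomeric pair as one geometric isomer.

The six octahedral sites form three mutually perpendicular trans pairs.
Each en is bidentate and must span two cis positions.
The distinct arrangements are (4 in all): CO cis (3 arrangements, 2 chiral); CO trans.

4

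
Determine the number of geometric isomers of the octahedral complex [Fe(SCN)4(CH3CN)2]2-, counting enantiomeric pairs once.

2

In an octahedral complex each vertex has one trans partner and four cis neighbours.
There are 2 geometric isomers: CH3CN trans; CH3CN cis.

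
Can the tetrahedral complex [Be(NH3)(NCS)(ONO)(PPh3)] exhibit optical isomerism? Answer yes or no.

Only one geometric arrangement is possible; it has no improper symmetry element, so it exists as a pair of enantiomers (2 stereoisomers).

yes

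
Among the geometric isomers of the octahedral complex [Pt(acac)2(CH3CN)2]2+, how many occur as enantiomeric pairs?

The six octahedral sites form three mutually perpendicular trans pairs.
Each acac is bidentate and must span two cis positions.
Systematic placement gives 2 geometric isomers: CH3CN trans; CH3CN cis (chiral).
One of these lacks any improper symmetry element and so occurs as an enantiomeric pair, giving 2 + 1 = 3 stereoisomers in total.

1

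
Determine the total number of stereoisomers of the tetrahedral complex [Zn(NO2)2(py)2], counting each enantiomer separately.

In a tetrahedral complex all four positions are equivalent and every pair of ligands is adjacent — there is no cis/trans distinction.
Only one geometric arrangement is possible.

1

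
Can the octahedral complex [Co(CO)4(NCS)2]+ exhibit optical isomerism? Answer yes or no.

no

In an octahedral complex each vertex has one trans partner and four cis neighbours.
Systematic placement gives 2 geometric isomers: NCS trans; NCS cis.
Each arrangement has an internal mirror plane or centre of symmetry, so none is chiral.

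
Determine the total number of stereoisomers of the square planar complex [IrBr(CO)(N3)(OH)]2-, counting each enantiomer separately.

3

The distinct arrangements are (3 in all): (Br/N3 trans, CO/OH trans); (Br/OH trans, CO/N3 trans); (Br/CO trans, N3/OH trans).
Each arrangement has an internal mirror plane or centre of symmetry, so none is chiral.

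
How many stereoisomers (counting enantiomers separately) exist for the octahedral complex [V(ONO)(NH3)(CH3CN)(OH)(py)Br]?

30

An octahedron has six vertices in three trans pairs; every non-trans pair is cis.
Placing the ligands in turn and identifying arrangements related by rotation or reflection leaves 15 distinct geometric isomers.
Of these, 15 lack any improper symmetry element and so occur as enantiomeric pairs, giving 15 + 15 = 30 stereoisomers in total.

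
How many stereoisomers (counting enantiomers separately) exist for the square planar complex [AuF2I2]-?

In a square planar complex each vertex has one trans partner and two cis neighbours.
Systematic placement gives 2 geometric isomers: F cis; F trans.
Each arrangement has an internal mirror plane or centre of symmetry, so none is chiral.

2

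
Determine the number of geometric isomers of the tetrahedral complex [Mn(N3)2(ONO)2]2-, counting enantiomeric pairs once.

In a tetrahedral complex all four positions are equivalent and every pair of ligands is adjacent — there is no cis/trans distinction.
Only one geometric arrangement is possible.

1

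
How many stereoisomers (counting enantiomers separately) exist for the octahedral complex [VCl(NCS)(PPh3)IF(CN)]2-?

30

An octahedron has six vertices in three trans pairs; every non-trans pair is cis.
Systematic enumeration (placing each ligand type in turn and discarding arrangements equivalent by rotation or reflection) gives 15 geometric isomers.
Of these, 15 lack any improper symmetry element and so occur as enantiomeric pairs, giving 15 + 15 = 30 stereoisomers in total.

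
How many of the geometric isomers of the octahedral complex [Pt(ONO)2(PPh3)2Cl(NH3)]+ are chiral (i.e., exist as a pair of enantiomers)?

An octahedron has six vertices in three trans pairs; every non-trans pair is cis.
The distinct arrangements are (6 in all): ONO trans, PPh3 trans; ONO cis, PPh3 cis (3 arrangements, 2 chiral); ONO cis, PPh3 trans; ONO trans, PPh3 cis.
Of these, 2 lack any improper symmetry element and so occur as enantiomeric pairs, giving 6 + 2 = 8 stereoisomers in total.

2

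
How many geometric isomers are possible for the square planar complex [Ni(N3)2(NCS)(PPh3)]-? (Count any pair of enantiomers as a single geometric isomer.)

A square has two trans pairs of vertices; adjacent vertices are cis.
The distinct arrangements are (2 in all): N3 cis; N3 trans.

2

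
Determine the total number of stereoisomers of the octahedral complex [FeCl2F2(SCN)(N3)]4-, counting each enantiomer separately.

8

In an octahedral complex each vertex has one trans partner and four cis neighbours.
Systematic placement gives 6 geometric isomers: Cl trans, F trans; Cl trans, F cis; Cl cis, F cis (3 arrangements, 2 chiral); Cl cis, F trans.
Of these, 2 lack any improper symmetry element and so occur as enantiomeric pairs, giving 6 + 2 = 8 stereoisomers in total.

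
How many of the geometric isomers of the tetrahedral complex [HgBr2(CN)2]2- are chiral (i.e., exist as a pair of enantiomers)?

0

All four vertices of a tetrahedron are equivalent and mutually adjacent, so cis/trans isomerism cannot arise.
Only one geometric arrangement is possible.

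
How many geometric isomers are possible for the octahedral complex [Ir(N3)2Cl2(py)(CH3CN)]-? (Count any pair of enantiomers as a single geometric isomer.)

6

The six octahedral sites form three mutually perpendicular trans pairs.
The distinct arrangements are (6 in all): N3 cis, Cl cis (3 arrangements, 2 chiral); N3 trans, Cl cis; N3 cis, Cl trans; N3 trans, Cl trans.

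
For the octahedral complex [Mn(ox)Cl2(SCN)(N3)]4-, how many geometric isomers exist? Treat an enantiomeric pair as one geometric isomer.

In an octahedral complex each vertex has one trans partner and four cis neighbours.
Each ox is bidentate and must span two cis positions.
There are 4 geometric isomers: Cl trans; Cl cis (3 arrangements, 2 chiral).

4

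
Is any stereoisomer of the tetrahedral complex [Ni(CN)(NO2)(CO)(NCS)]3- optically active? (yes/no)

yes

Only one geometric arrangement is possible; it has no improper symmetry element, so it exists as a pair of enantiomers (2 stereoisomers).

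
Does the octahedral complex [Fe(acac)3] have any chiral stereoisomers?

The six octahedral sites form three mutually perpendicular trans pairs.
Each acac is bidentate and must span two cis positions.
Only one geometric arrangement is possible; it has no improper symmetry element, so it exists as a pair of enantiomers (2 stereoisomers).

yes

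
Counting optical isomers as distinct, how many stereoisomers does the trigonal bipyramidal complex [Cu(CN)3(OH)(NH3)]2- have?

4

The distinct arrangements are (4 in all): OH equatorial, NH3 equatorial; OH equatorial, NH3 axial; OH axial, NH3 equatorial; OH axial, NH3 axial.
Each arrangement has an internal mirror plane or centre of symmetry, so none is chiral.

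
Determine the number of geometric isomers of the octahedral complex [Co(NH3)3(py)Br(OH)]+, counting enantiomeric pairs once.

4

The six octahedral sites form three mutually perpendicular trans pairs.
The distinct arrangements are (4 in all): NH3 mer (3 arrangements); NH3 fac (chiral).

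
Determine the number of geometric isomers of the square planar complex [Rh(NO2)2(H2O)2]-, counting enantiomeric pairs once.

2

There are 2 geometric isomers: NO2 cis; NO2 trans.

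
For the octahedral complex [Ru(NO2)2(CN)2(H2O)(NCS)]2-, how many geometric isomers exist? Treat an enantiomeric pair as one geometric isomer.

6

The six octahedral sites form three mutually perpendicular trans pairs.
There are 6 geometric isomers: NO2 trans, CN trans; NO2 cis, CN trans; NO2 trans, CN cis; NO2 cis, CN cis (3 arrangements, 2 chiral).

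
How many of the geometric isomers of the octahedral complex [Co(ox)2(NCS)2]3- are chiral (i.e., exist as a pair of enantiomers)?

1

An octahedron has six vertices in three trans pairs; every non-trans pair is cis.
Each ox is bidentate and must span two cis positions.
The distinct arrangements are (2 in all): NCS trans; NCS cis (chiral).
One of these lacks any improper symmetry element and so occurs as an enantiomeric pair, giving 2 + 1 = 3 stereoisomers in total.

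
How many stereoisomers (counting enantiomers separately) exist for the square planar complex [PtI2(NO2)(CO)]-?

A square has two trans pairs of vertices; adjacent vertices are cis.
Systematic placement gives 2 geometric isomers: I cis; I trans.
Each arrangement has an internal mirror plane or centre of symmetry, so none is chiral.

2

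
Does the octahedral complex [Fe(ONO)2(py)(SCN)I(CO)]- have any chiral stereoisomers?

yes

In an octahedral complex each vertex has one trans partner and four cis neighbours.
Exhaustive case analysis gives 9 geometric isomers.
Of these, 6 lack any improper symmetry element and so occur as enantiomeric pairs, giving 9 + 6 = 15 stereoisomers in total.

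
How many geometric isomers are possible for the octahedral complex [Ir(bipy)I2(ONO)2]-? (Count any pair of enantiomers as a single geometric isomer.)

3

The six octahedral sites form three mutually perpendicular trans pairs.
Each bipy is bidentate and must span two cis positions.
Working through the distinct placements yields 3 geometric isomers: I trans, ONO cis; I cis, ONO cis (chiral); I cis, ONO trans.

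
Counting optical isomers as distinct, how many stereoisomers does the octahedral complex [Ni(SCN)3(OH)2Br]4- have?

3

An octahedron has six vertices in three trans pairs; every non-trans pair is cis.
The distinct arrangements are (3 in all): SCN mer, OH cis; SCN mer, OH trans; SCN fac, OH cis.
Each arrangement has an internal mirror plane or centre of symmetry, so none is chiral.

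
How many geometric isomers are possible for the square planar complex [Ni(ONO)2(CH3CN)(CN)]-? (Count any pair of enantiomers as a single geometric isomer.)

In a square planar complex each vertex has one trans partner and two cis neighbours.
There are 2 geometric isomers: ONO cis; ONO trans.

2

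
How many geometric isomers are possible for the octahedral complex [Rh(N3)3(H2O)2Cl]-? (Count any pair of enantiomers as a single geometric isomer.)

3

The six octahedral sites form three mutually perpendicular trans pairs.
Systematic placement gives 3 geometric isomers: N3 mer, H2O cis; N3 mer, H2O trans; N3 fac, H2O cis.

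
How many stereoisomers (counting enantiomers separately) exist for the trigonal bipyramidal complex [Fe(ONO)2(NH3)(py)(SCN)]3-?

10

In a trigonal bipyramid the two axial positions differ from the three equatorial ones.
Exhaustive case analysis gives 7 geometric isomers.
Of these, 3 lack any improper symmetry element and so occur as enantiomeric pairs, giving 7 + 3 = 10 stereoisomers in total.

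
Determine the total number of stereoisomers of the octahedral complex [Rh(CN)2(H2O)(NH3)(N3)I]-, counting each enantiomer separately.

15

Placing the ligands in turn and identifying arrangements related by rotation or reflection leaves 9 distinct geometric isomers.
Of these, 6 lack any improper symmetry element and so occur as enantiomeric pairs, giving 9 + 6 = 15 stereoisomers in total.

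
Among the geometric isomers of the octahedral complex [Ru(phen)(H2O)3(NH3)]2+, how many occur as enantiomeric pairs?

In an octahedral complex each vertex has one trans partner and four cis neighbours.
Each phen is bidentate and must span two cis positions.
Working through the distinct placements yields 2 geometric isomers: H2O mer; H2O fac.
Each arrangement has an internal mirror plane or centre of symmetry, so none is chiral.

0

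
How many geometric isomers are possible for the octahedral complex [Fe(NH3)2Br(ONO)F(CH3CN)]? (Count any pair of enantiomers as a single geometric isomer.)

9

In an octahedral complex each vertex has one trans partner and four cis neighbours.
Systematic enumeration (placing each ligand type in turn and discarding arrangements equivalent by rotation or reflection) gives 9 geometric isomers.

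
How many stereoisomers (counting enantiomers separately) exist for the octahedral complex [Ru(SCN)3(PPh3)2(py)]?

3

Working through the distinct placements yields 3 geometric isomers: SCN mer, PPh3 trans; SCN fac, PPh3 cis; SCN mer, PPh3 cis.
Each arrangement has an internal mirror plane or centre of symmetry, so none is chiral.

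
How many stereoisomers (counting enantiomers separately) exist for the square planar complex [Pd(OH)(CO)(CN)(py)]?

3

The distinct arrangements are (3 in all): (CN/OH trans, CO/py trans); (CN/py trans, CO/OH trans); (CN/CO trans, OH/py trans).
Each arrangement has an internal mirror plane or centre of symmetry, so none is chiral.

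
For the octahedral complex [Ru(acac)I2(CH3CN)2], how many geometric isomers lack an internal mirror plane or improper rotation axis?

1

An octahedron has six vertices in three trans pairs; every non-trans pair is cis.
Each acac is bidentate and must span two cis positions.
The distinct arrangements are (3 in all): I cis, CH3CN trans; I cis, CH3CN cis (chiral); I trans, CH3CN cis.
One of these lacks any improper symmetry element and so occurs as an enantiomeric pair, giving 3 + 1 = 4 stereoisomers in total.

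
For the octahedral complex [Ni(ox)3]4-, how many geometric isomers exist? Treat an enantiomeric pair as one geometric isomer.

The six octahedral sites form three mutually perpendicular trans pairs.
Each ox is bidentate and must span two cis positions.
Only one geometric arrangement is possible; it has no improper symmetry element, so it exists as a pair of enantiomers (2 stereoisomers).

1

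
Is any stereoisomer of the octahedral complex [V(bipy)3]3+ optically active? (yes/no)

yes

In an octahedral complex each vertex has one trans partner and four cis neighbours.
Each bipy is bidentate and must span two cis positions.
Only one geometric arrangement is possible; it has no improper symmetry element, so it exists as a pair of enantiomers (2 stereoisomers).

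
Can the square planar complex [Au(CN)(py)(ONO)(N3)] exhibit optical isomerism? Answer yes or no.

no

A square has two trans pairs of vertices; adjacent vertices are cis.
The distinct arrangements are (3 in all): (CN/ONO trans, N3/py trans); (CN/py trans, N3/ONO trans); (CN/N3 trans, ONO/py trans).
Each arrangement has an internal mirror plane or centre of symmetry, so none is chiral.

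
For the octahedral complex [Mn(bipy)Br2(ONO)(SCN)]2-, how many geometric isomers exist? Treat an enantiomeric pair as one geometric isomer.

An octahedron has six vertices in three trans pairs; every non-trans pair is cis.
Each bipy is bidentate and must span two cis positions.
Systematic placement gives 4 geometric isomers: Br trans; Br cis (3 arrangements, 2 chiral).

4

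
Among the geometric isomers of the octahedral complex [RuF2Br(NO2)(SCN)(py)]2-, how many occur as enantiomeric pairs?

An octahedron has six vertices in three trans pairs; every non-trans pair is cis.
Placing the ligands in turn and identifying arrangements related by rotation or reflection leaves 9 distinct geometric isomers.
Of these, 6 lack any improper symmetry element and so occur as enantiomeric pairs, giving 9 + 6 = 15 stereoisomers in total.

6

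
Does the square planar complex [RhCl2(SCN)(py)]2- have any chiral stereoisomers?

no

A square has two trans pairs of vertices; adjacent vertices are cis.
There are 2 geometric isomers: Cl cis; Cl trans.
Each arrangement has an internal mirror plane or centre of symmetry, so none is chiral.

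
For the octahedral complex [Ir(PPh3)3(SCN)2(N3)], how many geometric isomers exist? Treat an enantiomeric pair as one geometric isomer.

An octahedron has six vertices in three trans pairs; every non-trans pair is cis.
Systematic placement gives 3 geometric isomers: PPh3 mer, SCN trans; PPh3 fac, SCN cis; PPh3 mer, SCN cis.

3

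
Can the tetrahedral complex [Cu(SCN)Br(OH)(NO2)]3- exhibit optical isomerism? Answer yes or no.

yes

All four vertices of a tetrahedron are equivalent and mutually adjacent, so cis/trans isomerism cannot arise.
Only one geometric arrangement is possible; it has no improper symmetry element, so it exists as a pair of enantiomers (2 stereoisomers).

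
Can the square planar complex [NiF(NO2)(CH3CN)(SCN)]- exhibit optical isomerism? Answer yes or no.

In a square planar complex each vertex has one trans partner and two cis neighbours.
Systematic placement gives 3 geometric isomers: (CH3CN/NO2 trans, F/SCN trans); (CH3CN/SCN trans, F/NO2 trans); (CH3CN/F trans, NO2/SCN trans).
Each arrangement has an internal mirror plane or centre of symmetry, so none is chiral.

no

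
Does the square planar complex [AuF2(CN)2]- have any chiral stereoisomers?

A square has two trans pairs of vertices; adjacent vertices are cis.
Systematic placement gives 2 geometric isomers: F cis; F trans.
Each arrangement has an internal mirror plane or centre of symmetry, so none is chiral.

no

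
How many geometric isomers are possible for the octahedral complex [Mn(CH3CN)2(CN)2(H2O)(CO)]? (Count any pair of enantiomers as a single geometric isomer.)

6

The six octahedral sites form three mutually perpendicular trans pairs.
The distinct arrangements are (6 in all): CH3CN trans, CN trans; CH3CN trans, CN cis; CH3CN cis, CN cis (3 arrangements, 2 chiral); CH3CN cis, CN trans.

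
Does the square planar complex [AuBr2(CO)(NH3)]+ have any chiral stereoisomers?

In a square planar complex each vertex has one trans partner and two cis neighbours.
Working through the distinct placements yields 2 geometric isomers: Br cis; Br trans.
Each arrangement has an internal mirror plane or centre of symmetry, so none is chiral.

no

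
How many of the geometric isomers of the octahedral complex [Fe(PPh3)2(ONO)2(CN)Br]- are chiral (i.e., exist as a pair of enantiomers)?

2

There are 6 geometric isomers: PPh3 trans, ONO trans; PPh3 cis, ONO cis (3 arrangements, 2 chiral); PPh3 trans, ONO cis; PPh3 cis, ONO trans.
Of these, 2 lack any improper symmetry element and so occur as enantiomeric pairs, giving 6 + 2 = 8 stereoisomers in total.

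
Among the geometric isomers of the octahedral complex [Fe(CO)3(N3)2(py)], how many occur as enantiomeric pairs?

The six octahedral sites form three mutually perpendicular trans pairs.
Systematic placement gives 3 geometric isomers: CO mer, N3 cis; CO mer, N3 trans; CO fac, N3 cis.
Each arrangement has an internal mirror plane or centre of symmetry, so none is chiral.

0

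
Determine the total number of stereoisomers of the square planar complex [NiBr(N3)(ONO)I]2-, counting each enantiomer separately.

Systematic placement gives 3 geometric isomers: (Br/N3 trans, I/ONO trans); (Br/ONO trans, I/N3 trans); (Br/I trans, N3/ONO trans).
Each arrangement has an internal mirror plane or centre of symmetry, so none is chiral.

3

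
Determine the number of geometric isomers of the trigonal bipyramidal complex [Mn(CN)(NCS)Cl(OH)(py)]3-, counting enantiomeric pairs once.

A trigonal bipyramid has two axial and three equatorial sites, which are chemically inequivalent.
Systematic enumeration (placing each ligand type in turn and discarding arrangements equivalent by rotation or reflection) gives 10 geometric isomers.

10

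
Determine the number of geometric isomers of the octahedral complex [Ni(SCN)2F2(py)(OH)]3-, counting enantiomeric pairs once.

In an octahedral complex each vertex has one trans partner and four cis neighbours.
The distinct arrangements are (6 in all): SCN cis, F trans; SCN trans, F trans; SCN cis, F cis (3 arrangements, 2 chiral); SCN trans, F cis.

6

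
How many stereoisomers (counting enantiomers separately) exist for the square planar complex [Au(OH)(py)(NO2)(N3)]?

In a square planar complex each vertex has one trans partner and two cis neighbours.
Working through the distinct placements yields 3 geometric isomers: (N3/OH trans, NO2/py trans); (N3/py trans, NO2/OH trans); (N3/NO2 trans, OH/py trans).
Each arrangement has an internal mirror plane or centre of symmetry, so none is chiral.

3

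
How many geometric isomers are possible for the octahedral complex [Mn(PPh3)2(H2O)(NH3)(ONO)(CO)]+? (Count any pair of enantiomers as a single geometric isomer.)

9

An octahedron has six vertices in three trans pairs; every non-trans pair is cis.
Systematic enumeration (placing each ligand type in turn and discarding arrangements equivalent by rotation or reflection) gives 9 geometric isomers.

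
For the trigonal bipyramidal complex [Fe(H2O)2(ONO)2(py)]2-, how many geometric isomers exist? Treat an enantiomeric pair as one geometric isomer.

5

A trigonal bipyramid has two axial and three equatorial sites, which are chemically inequivalent.
Exhaustive case analysis gives 5 geometric isomers.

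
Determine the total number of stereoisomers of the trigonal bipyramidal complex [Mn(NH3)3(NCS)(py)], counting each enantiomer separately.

4

In a trigonal bipyramid the two axial positions differ from the three equatorial ones.
Working through the distinct placements yields 4 geometric isomers: NCS axial, py equatorial; NCS axial, py axial; NCS equatorial, py equatorial; NCS equatorial, py axial.
Each arrangement has an internal mirror plane or centre of symmetry, so none is chiral.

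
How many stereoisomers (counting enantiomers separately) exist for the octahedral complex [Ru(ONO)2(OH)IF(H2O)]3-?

Placing the ligands in turn and identifying arrangements related by rotation or reflection leaves 9 distinct geometric isomers.
Of these, 6 lack any improper symmetry element and so occur as enantiomeric pairs, giving 9 + 6 = 15 stereoisomers in total.

15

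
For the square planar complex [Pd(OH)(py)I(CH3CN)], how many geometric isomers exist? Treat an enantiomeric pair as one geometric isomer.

3

The distinct arrangements are (3 in all): (CH3CN/OH trans, I/py trans); (CH3CN/py trans, I/OH trans); (CH3CN/I trans, OH/py trans).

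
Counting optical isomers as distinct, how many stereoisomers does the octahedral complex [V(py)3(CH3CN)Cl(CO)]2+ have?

5

In an octahedral complex each vertex has one trans partner and four cis neighbours.
Working through the distinct placements yields 4 geometric isomers: py mer (3 arrangements); py fac (chiral).
One of these lacks any improper symmetry element and so occurs as an enantiomeric pair, giving 4 + 1 = 5 stereoisomers in total.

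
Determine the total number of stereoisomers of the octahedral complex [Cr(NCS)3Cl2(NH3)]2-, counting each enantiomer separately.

In an octahedral complex each vertex has one trans partner and four cis neighbours.
Systematic placement gives 3 geometric isomers: NCS mer, Cl trans; NCS fac, Cl cis; NCS mer, Cl cis.
Each arrangement has an internal mirror plane or centre of symmetry, so none is chiral.

3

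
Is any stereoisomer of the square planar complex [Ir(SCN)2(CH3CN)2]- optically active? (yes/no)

Working through the distinct placements yields 2 geometric isomers: SCN cis; SCN trans.
Each arrangement has an internal mirror plane or centre of symmetry, so none is chiral.

no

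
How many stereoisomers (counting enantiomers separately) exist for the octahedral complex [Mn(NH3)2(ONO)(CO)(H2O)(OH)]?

Placing the ligands in turn and identifying arrangements related by rotation or reflection leaves 9 distinct geometric isomers.
Of these, 6 lack any improper symmetry element and so occur as enantiomeric pairs, giving 9 + 6 = 15 stereoisomers in total.

15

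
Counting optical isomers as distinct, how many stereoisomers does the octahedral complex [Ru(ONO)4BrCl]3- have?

2

In an octahedral complex each vertex has one trans partner and four cis neighbours.
There are 2 geometric isomers: Br and Cl mutually trans; Br and Cl mutually cis.
Each arrangement has an internal mirror plane or centre of symmetry, so none is chiral.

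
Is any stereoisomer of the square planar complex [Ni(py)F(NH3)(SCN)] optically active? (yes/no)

In a square planar complex each vertex has one trans partner and two cis neighbours.
There are 3 geometric isomers: (F/SCN trans, NH3/py trans); (F/py trans, NH3/SCN trans); (F/NH3 trans, SCN/py trans).
Each arrangement has an internal mirror plane or centre of symmetry, so none is chiral.

no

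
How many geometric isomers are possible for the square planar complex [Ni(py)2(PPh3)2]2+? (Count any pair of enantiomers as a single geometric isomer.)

Systematic placement gives 2 geometric isomers: py cis; py trans.

2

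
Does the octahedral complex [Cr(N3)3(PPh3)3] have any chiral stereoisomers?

no

There are 2 geometric isomers: N3 mer; N3 fac.
Each arrangement has an internal mirror plane or centre of symmetry, so none is chiral.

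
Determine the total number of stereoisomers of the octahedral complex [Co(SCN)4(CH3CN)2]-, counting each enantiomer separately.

2

The six octahedral sites form three mutually perpendicular trans pairs.
Working through the distinct placements yields 2 geometric isomers: CH3CN trans; CH3CN cis.
Each arrangement has an internal mirror plane or centre of symmetry, so none is chiral.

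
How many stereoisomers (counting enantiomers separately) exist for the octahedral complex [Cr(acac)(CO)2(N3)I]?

6

An octahedron has six vertices in three trans pairs; every non-trans pair is cis.
Each acac is bidentate and must span two cis positions.
Working through the distinct placements yields 4 geometric isomers: CO trans; CO cis (3 arrangements, 2 chiral).
Of these, 2 lack any improper symmetry element and so occur as enantiomeric pairs, giving 4 + 2 = 6 stereoisomers in total.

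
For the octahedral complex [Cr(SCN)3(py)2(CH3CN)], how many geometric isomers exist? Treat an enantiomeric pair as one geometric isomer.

3

An octahedron has six vertices in three trans pairs; every non-trans pair is cis.
Systematic placement gives 3 geometric isomers: SCN mer, py trans; SCN fac, py cis; SCN mer, py cis.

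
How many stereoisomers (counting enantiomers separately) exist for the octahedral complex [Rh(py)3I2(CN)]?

3

The six octahedral sites form three mutually perpendicular trans pairs.
There are 3 geometric isomers: py mer, I cis; py mer, I trans; py fac, I cis.
Each arrangement has an internal mirror plane or centre of symmetry, so none is chiral.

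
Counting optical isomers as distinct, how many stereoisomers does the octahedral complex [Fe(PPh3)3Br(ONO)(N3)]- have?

In an octahedral complex each vertex has one trans partner and four cis neighbours.
Systematic placement gives 4 geometric isomers: PPh3 mer (3 arrangements); PPh3 fac (chiral).
One of these lacks any improper symmetry element and so occurs as an enantiomeric pair, giving 4 + 1 = 5 stereoisomers in total.

5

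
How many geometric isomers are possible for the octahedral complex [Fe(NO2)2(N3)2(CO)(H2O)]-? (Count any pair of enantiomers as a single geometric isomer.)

6

In an octahedral complex each vertex has one trans partner and four cis neighbours.
Systematic placement gives 6 geometric isomers: NO2 trans, N3 trans; NO2 cis, N3 cis (3 arrangements, 2 chiral); NO2 trans, N3 cis; NO2 cis, N3 trans.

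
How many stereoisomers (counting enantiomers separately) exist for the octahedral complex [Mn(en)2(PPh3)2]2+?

3

An octahedron has six vertices in three trans pairs; every non-trans pair is cis.
Each en is bidentate and must span two cis positions.
Systematic placement gives 2 geometric isomers: PPh3 trans; PPh3 cis (chiral).
One of these lacks any improper symmetry element and so occurs as an enantiomeric pair, giving 2 + 1 = 3 stereoisomers in total.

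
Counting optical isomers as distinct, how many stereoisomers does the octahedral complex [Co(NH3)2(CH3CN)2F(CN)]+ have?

The six octahedral sites form three mutually perpendicular trans pairs.
There are 6 geometric isomers: NH3 trans, CH3CN trans; NH3 cis, CH3CN trans; NH3 trans, CH3CN cis; NH3 cis, CH3CN cis (3 arrangements, 2 chiral).
Of these, 2 lack any improper symmetry element and so occur as enantiomeric pairs, giving 6 + 2 = 8 stereoisomers in total.

8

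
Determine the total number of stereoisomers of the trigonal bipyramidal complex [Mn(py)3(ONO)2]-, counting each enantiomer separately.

3

In a trigonal bipyramid the two axial positions differ from the three equatorial ones.
The distinct arrangements are (3 in all): ONO both axial; ONO one axial, one equatorial; ONO both equatorial.
Each arrangement has an internal mirror plane or centre of symmetry, so none is chiral.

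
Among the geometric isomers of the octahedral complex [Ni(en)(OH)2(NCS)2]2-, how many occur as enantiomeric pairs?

1

In an octahedral complex each vertex has one trans partner and four cis neighbours.
Each en is bidentate and must span two cis positions.
Systematic placement gives 3 geometric isomers: OH cis, NCS trans; OH cis, NCS cis (chiral); OH trans, NCS cis.
One of these lacks any improper symmetry element and so occurs as an enantiomeric pair, giving 3 + 1 = 4 stereoisomers in total.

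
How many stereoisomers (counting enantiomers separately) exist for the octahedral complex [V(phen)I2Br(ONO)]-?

6

An octahedron has six vertices in three trans pairs; every non-trans pair is cis.
Each phen is bidentate and must span two cis positions.
The distinct arrangements are (4 in all): I cis (3 arrangements, 2 chiral); I trans.
Of these, 2 lack any improper symmetry element and so occur as enantiomeric pairs, giving 4 + 2 = 6 stereoisomers in total.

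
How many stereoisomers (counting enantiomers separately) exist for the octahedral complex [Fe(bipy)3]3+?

2

Each bipy is bidentate and must span two cis positions.
Only one geometric arrangement is possible; it has no improper symmetry element, so it exists as a pair of enantiomers (2 stereoisomers).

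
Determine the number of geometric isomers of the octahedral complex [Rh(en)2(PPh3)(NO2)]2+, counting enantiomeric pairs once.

2

Each en is bidentate and must span two cis positions.
Systematic placement gives 2 geometric isomers: PPh3 and NO2 mutually trans; PPh3 and NO2 mutually cis (chiral).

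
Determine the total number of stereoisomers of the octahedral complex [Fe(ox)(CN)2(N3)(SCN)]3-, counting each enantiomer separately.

6

In an octahedral complex each vertex has one trans partner and four cis neighbours.
Each ox is bidentate and must span two cis positions.
There are 4 geometric isomers: CN trans; CN cis (3 arrangements, 2 chiral).
Of these, 2 lack any improper symmetry element and so occur as enantiomeric pairs, giving 4 + 2 = 6 stereoisomers in total.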